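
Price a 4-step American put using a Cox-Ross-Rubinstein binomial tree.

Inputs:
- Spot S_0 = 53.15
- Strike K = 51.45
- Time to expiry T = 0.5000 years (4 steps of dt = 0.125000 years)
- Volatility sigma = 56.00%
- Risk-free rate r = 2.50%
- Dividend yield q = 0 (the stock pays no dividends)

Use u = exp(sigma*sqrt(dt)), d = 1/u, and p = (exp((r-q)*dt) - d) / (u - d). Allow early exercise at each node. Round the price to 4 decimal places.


dt = T/N = 0.125000
u = exp(sigma*sqrt(dt)) = 1.218950; d = 1/u = 0.820378
p = (exp((r-q)*dt) - d) / (u - d) = 0.458516
Discount per step: exp(-r*dt) = 0.996880
Stock lattice S(k, i) with i counting down-moves:
  k=0: S(0,0) = 53.1500
  k=1: S(1,0) = 64.7872; S(1,1) = 43.6031
  k=2: S(2,0) = 78.9724; S(2,1) = 53.1500; S(2,2) = 35.7710
  k=3: S(3,0) = 96.2634; S(3,1) = 64.7872; S(3,2) = 43.6031; S(3,3) = 29.3458
  k=4: S(4,0) = 117.3402; S(4,1) = 78.9724; S(4,2) = 53.1500; S(4,3) = 35.7710; S(4,4) = 24.0746
Terminal payoffs V(N, i) = max(K - S_T, 0):
  V(4,0) = 0.000000; V(4,1) = 0.000000; V(4,2) = 0.000000; V(4,3) = 15.678971; V(4,4) = 27.375372
Backward induction: V(k, i) = exp(-r*dt) * [p * V(k+1, i) + (1-p) * V(k+1, i+1)]; then take max(V_cont, immediate exercise) for American.
  V(3,0) = exp(-r*dt) * [p*0.000000 + (1-p)*0.000000] = 0.000000; exercise = 0.000000; V(3,0) = max -> 0.000000
  V(3,1) = exp(-r*dt) * [p*0.000000 + (1-p)*0.000000] = 0.000000; exercise = 0.000000; V(3,1) = max -> 0.000000
  V(3,2) = exp(-r*dt) * [p*0.000000 + (1-p)*15.678971] = 8.463417; exercise = 7.846902; V(3,2) = max -> 8.463417
  V(3,3) = exp(-r*dt) * [p*15.678971 + (1-p)*27.375372] = 21.943700; exercise = 22.104230; V(3,3) = max -> 22.104230
  V(2,0) = exp(-r*dt) * [p*0.000000 + (1-p)*0.000000] = 0.000000; exercise = 0.000000; V(2,0) = max -> 0.000000
  V(2,1) = exp(-r*dt) * [p*0.000000 + (1-p)*8.463417] = 4.568503; exercise = 0.000000; V(2,1) = max -> 4.568503
  V(2,2) = exp(-r*dt) * [p*8.463417 + (1-p)*22.104230] = 15.800242; exercise = 15.678971; V(2,2) = max -> 15.800242
  V(1,0) = exp(-r*dt) * [p*0.000000 + (1-p)*4.568503] = 2.466051; exercise = 0.000000; V(1,0) = max -> 2.466051
  V(1,1) = exp(-r*dt) * [p*4.568503 + (1-p)*15.800242] = 10.617076; exercise = 7.846902; V(1,1) = max -> 10.617076
  V(0,0) = exp(-r*dt) * [p*2.466051 + (1-p)*10.617076] = 6.858232; exercise = 0.000000; V(0,0) = max -> 6.858232

Answer: Price = V(0,0) = 6.8582


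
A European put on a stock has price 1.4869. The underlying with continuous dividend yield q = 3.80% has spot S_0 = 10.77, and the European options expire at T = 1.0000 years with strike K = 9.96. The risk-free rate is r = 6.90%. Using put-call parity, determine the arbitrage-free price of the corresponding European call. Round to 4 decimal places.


Put-call parity: C - P = S_0 * exp(-qT) - K * exp(-rT).
S_0 * exp(-qT) = 10.7700 * 0.96271294 = 10.36841837
K * exp(-rT) = 9.9600 * 0.93332668 = 9.29593373
C = P + S*exp(-qT) - K*exp(-rT)
C = 1.4869 + 10.36841837 - 9.29593373 = 2.5594

Answer: Call price = 2.5594


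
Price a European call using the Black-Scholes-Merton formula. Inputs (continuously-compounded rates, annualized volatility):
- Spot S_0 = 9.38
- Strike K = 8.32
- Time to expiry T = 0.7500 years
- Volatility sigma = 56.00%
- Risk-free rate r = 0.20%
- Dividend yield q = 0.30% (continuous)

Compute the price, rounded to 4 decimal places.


d1 = (ln(S/K) + (r - q + 0.5*sigma^2) * T) / (sigma * sqrt(T)) = 0.48820637
d2 = d1 - sigma * sqrt(T) = 0.00323215
exp(-rT) = 0.99850112; exp(-qT) = 0.99775253
C = S_0 * exp(-qT) * N(d1) - K * exp(-rT) * N(d2)
N(d1) = 0.68729816; N(d2) = 0.50128944
C = 9.3800 * 0.99775253 * 0.68729816 - 8.3200 * 0.99850112 * 0.50128944 = 2.2679

Answer: Price = 2.2679


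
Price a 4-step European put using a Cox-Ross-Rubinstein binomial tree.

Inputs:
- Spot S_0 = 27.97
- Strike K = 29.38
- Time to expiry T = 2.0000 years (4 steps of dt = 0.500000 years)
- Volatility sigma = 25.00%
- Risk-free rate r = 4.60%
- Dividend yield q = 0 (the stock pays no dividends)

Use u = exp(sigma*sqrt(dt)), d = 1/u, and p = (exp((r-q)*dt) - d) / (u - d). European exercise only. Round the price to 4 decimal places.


Answer: Price = V(0,0) = 3.2579

Derivation:
dt = T/N = 0.500000
u = exp(sigma*sqrt(dt)) = 1.193365; d = 1/u = 0.837967
p = (exp((r-q)*dt) - d) / (u - d) = 0.521387
Discount per step: exp(-r*dt) = 0.977262
Stock lattice S(k, i) with i counting down-moves:
  k=0: S(0,0) = 27.9700
  k=1: S(1,0) = 33.3784; S(1,1) = 23.4379
  k=2: S(2,0) = 39.8326; S(2,1) = 27.9700; S(2,2) = 19.6402
  k=3: S(3,0) = 47.5348; S(3,1) = 33.3784; S(3,2) = 23.4379; S(3,3) = 16.4578
  k=4: S(4,0) = 56.7264; S(4,1) = 39.8326; S(4,2) = 27.9700; S(4,3) = 19.6402; S(4,4) = 13.7911
Terminal payoffs V(N, i) = max(K - S_T, 0):
  V(4,0) = 0.000000; V(4,1) = 0.000000; V(4,2) = 1.410000; V(4,3) = 9.739788; V(4,4) = 15.588869
Backward induction: V(k, i) = exp(-r*dt) * [p * V(k+1, i) + (1-p) * V(k+1, i+1)].
  V(3,0) = exp(-r*dt) * [p*0.000000 + (1-p)*0.000000] = 0.000000
  V(3,1) = exp(-r*dt) * [p*0.000000 + (1-p)*1.410000] = 0.659500
  V(3,2) = exp(-r*dt) * [p*1.410000 + (1-p)*9.739788] = 5.274038
  V(3,3) = exp(-r*dt) * [p*9.739788 + (1-p)*15.588869] = 12.254124
  V(2,0) = exp(-r*dt) * [p*0.000000 + (1-p)*0.659500] = 0.308469
  V(2,1) = exp(-r*dt) * [p*0.659500 + (1-p)*5.274038] = 2.802866
  V(2,2) = exp(-r*dt) * [p*5.274038 + (1-p)*12.254124] = 8.418920
  V(1,0) = exp(-r*dt) * [p*0.308469 + (1-p)*2.802866] = 1.468161
  V(1,1) = exp(-r*dt) * [p*2.802866 + (1-p)*8.418920] = 5.365937
  V(0,0) = exp(-r*dt) * [p*1.468161 + (1-p)*5.365937] = 3.257889


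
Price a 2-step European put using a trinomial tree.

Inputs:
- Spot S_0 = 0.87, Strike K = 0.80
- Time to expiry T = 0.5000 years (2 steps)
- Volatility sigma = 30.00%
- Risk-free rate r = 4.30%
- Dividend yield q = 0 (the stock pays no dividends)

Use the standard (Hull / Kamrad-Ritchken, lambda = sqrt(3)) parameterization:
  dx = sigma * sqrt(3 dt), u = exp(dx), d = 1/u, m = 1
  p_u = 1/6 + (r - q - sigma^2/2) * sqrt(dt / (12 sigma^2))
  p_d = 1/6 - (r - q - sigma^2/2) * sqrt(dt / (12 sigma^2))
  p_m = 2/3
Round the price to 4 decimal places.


Answer: Price = V(0,0) = 0.0360

Derivation:
dt = T/N = 0.250000; dx = sigma*sqrt(3*dt) = 0.259808
u = exp(dx) = 1.296681; d = 1/u = 0.771200
p_u = 0.165704, p_m = 0.666667, p_d = 0.167629
Discount per step: exp(-r*dt) = 0.989308
Stock lattice S(k, j) with j the centered position index:
  k=0: S(0,+0) = 0.8700
  k=1: S(1,-1) = 0.6709; S(1,+0) = 0.8700; S(1,+1) = 1.1281
  k=2: S(2,-2) = 0.5174; S(2,-1) = 0.6709; S(2,+0) = 0.8700; S(2,+1) = 1.1281; S(2,+2) = 1.4628
Terminal payoffs V(N, j) = max(K - S_T, 0):
  V(2,-2) = 0.282568; V(2,-1) = 0.129056; V(2,+0) = 0.000000; V(2,+1) = 0.000000; V(2,+2) = 0.000000
Backward induction: V(k, j) = exp(-r*dt) * [p_u * V(k+1, j+1) + p_m * V(k+1, j) + p_d * V(k+1, j-1)]
  V(1,-1) = exp(-r*dt) * [p_u*0.000000 + p_m*0.129056 + p_d*0.282568] = 0.131978
  V(1,+0) = exp(-r*dt) * [p_u*0.000000 + p_m*0.000000 + p_d*0.129056] = 0.021402
  V(1,+1) = exp(-r*dt) * [p_u*0.000000 + p_m*0.000000 + p_d*0.000000] = 0.000000
  V(0,+0) = exp(-r*dt) * [p_u*0.000000 + p_m*0.021402 + p_d*0.131978] = 0.036002


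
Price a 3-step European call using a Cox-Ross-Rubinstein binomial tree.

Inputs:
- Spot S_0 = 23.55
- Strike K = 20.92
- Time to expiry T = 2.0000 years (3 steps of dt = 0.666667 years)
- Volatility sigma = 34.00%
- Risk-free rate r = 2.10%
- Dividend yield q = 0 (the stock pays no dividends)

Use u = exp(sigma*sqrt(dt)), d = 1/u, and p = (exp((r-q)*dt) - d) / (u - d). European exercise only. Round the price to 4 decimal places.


dt = T/N = 0.666667
u = exp(sigma*sqrt(dt)) = 1.319970; d = 1/u = 0.757593
p = (exp((r-q)*dt) - d) / (u - d) = 0.456110
Discount per step: exp(-r*dt) = 0.986098
Stock lattice S(k, i) with i counting down-moves:
  k=0: S(0,0) = 23.5500
  k=1: S(1,0) = 31.0853; S(1,1) = 17.8413
  k=2: S(2,0) = 41.0316; S(2,1) = 23.5500; S(2,2) = 13.5165
  k=3: S(3,0) = 54.1605; S(3,1) = 31.0853; S(3,2) = 17.8413; S(3,3) = 10.2400
Terminal payoffs V(N, i) = max(S_T - K, 0):
  V(3,0) = 33.240526; V(3,1) = 10.165288; V(3,2) = 0.000000; V(3,3) = 0.000000
Backward induction: V(k, i) = exp(-r*dt) * [p * V(k+1, i) + (1-p) * V(k+1, i+1)].
  V(2,0) = exp(-r*dt) * [p*33.240526 + (1-p)*10.165288] = 20.402480
  V(2,1) = exp(-r*dt) * [p*10.165288 + (1-p)*0.000000] = 4.572026
  V(2,2) = exp(-r*dt) * [p*0.000000 + (1-p)*0.000000] = 0.000000
  V(1,0) = exp(-r*dt) * [p*20.402480 + (1-p)*4.572026] = 11.628503
  V(1,1) = exp(-r*dt) * [p*4.572026 + (1-p)*0.000000] = 2.056353
  V(0,0) = exp(-r*dt) * [p*11.628503 + (1-p)*2.056353] = 6.333016

Answer: Price = V(0,0) = 6.3330


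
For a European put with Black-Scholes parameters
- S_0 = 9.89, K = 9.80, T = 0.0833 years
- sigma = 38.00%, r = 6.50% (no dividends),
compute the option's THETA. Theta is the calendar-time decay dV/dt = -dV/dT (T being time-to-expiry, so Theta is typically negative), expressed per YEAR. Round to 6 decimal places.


d1 = 0.1875595457; d2 = 0.0778849360
phi(d1) = 0.3919865211; exp(-qT) = 1.0000000000; exp(-rT) = 0.9946001320
Theta = -S*exp(-qT)*phi(d1)*sigma/(2*sqrt(T)) + r*K*exp(-rT)*N(-d2) - q*S*exp(-qT)*N(-d1)
N(-d1) = 0.4256109706; N(-d2) = 0.4689597911; sqrt(T) = 0.2886173938
Term 1 = -9.8900 * 1.0000000000 * 0.3919865211 * 0.3800 / (2 * 0.2886173938) = -2.5521049238
Term 2 = 0.0650 * 9.8000 * 0.9946001320 * 0.4689597911 = 0.2971142985
Term 3 = 0 (no dividend yield, q = 0)
Theta = -2.5521049238 + (0.2971142985) + (0.0000000000) = -2.254991

Answer: Theta = -2.254991


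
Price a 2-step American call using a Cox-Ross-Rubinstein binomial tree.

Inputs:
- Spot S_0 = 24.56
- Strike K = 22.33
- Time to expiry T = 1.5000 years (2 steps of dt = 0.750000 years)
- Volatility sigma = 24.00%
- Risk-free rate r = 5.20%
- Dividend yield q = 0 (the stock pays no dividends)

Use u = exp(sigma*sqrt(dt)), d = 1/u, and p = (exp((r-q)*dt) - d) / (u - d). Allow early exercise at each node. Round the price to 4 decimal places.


dt = T/N = 0.750000
u = exp(sigma*sqrt(dt)) = 1.231024; d = 1/u = 0.812332
p = (exp((r-q)*dt) - d) / (u - d) = 0.543212
Discount per step: exp(-r*dt) = 0.961751
Stock lattice S(k, i) with i counting down-moves:
  k=0: S(0,0) = 24.5600
  k=1: S(1,0) = 30.2339; S(1,1) = 19.9509
  k=2: S(2,0) = 37.2187; S(2,1) = 24.5600; S(2,2) = 16.2067
Terminal payoffs V(N, i) = max(S_T - K, 0):
  V(2,0) = 14.888699; V(2,1) = 2.230000; V(2,2) = 0.000000
Backward induction: V(k, i) = exp(-r*dt) * [p * V(k+1, i) + (1-p) * V(k+1, i+1)]; then take max(V_cont, immediate exercise) for American.
  V(1,0) = exp(-r*dt) * [p*14.888699 + (1-p)*2.230000] = 8.758049; exercise = 7.903942; V(1,0) = max -> 8.758049
  V(1,1) = exp(-r*dt) * [p*2.230000 + (1-p)*0.000000] = 1.165030; exercise = 0.000000; V(1,1) = max -> 1.165030
  V(0,0) = exp(-r*dt) * [p*8.758049 + (1-p)*1.165030] = 5.087325; exercise = 2.230000; V(0,0) = max -> 5.087325

Answer: Price = V(0,0) = 5.0873


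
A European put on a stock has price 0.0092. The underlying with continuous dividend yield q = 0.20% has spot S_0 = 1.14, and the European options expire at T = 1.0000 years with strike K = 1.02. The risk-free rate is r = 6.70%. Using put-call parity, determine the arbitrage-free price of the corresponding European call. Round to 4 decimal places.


Answer: Call price = 0.1930

Derivation:
Put-call parity: C - P = S_0 * exp(-qT) - K * exp(-rT).
S_0 * exp(-qT) = 1.1400 * 0.99800200 = 1.13772228
K * exp(-rT) = 1.0200 * 0.93519520 = 0.95389911
C = P + S*exp(-qT) - K*exp(-rT)
C = 0.0092 + 1.13772228 - 0.95389911 = 0.1930


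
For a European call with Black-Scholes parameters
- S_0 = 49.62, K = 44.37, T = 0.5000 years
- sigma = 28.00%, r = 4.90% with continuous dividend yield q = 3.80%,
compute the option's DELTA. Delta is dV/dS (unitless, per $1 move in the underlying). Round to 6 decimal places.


d1 = 0.6916030250; d2 = 0.4936131262
phi(d1) = 0.3140836569; exp(-qT) = 0.9811793622; exp(-rT) = 0.9757976889
N(d1) = 0.7554066692
Delta = exp(-qT) * N(d1) = 0.9811793622 * 0.7554066692 = 0.741189

Answer: Delta = 0.741189


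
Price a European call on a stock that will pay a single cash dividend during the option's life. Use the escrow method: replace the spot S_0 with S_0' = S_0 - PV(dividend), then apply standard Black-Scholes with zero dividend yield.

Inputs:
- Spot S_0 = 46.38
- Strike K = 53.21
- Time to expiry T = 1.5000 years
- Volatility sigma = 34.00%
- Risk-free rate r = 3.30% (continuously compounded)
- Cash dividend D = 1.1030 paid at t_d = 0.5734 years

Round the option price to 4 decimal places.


Answer: Price = 5.5178

Derivation:
PV(D) = D * exp(-r * t_d) = 1.1030 * 0.98125570 = 1.08232504
S_0' = S_0 - PV(D) = 46.3800 - 1.08232504 = 45.29767496
d1 = (ln(S_0'/K) + (r + sigma^2/2)*T) / (sigma*sqrt(T)) = -0.05953375
d2 = d1 - sigma*sqrt(T) = -0.47594701
exp(-rT) = 0.95170516
N(d1) = 0.47626349; N(d2) = 0.31705607
C = S_0' * N(d1) - K * exp(-rT) * N(d2) = 45.29767496 * 0.47626349 - 53.2100 * 0.95170516 * 0.31705607 = 5.5178


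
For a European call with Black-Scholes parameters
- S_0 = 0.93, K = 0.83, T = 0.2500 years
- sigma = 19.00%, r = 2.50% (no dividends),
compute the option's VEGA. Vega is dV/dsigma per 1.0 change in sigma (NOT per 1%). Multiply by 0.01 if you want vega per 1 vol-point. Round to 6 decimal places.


Answer: Vega = 0.078576

Derivation:
d1 = 1.3107514248; d2 = 1.2157514248
phi(d1) = 0.1689802927; exp(-qT) = 1.0000000000; exp(-rT) = 0.9937694906
Vega = S * exp(-qT) * phi(d1) * sqrt(T) = 0.9300 * 1.0000000000 * 0.1689802927 * 0.5000000000 = 0.078576


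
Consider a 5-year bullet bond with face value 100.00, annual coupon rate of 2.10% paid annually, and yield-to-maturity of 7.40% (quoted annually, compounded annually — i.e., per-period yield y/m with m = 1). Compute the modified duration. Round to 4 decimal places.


Coupon per period c = face * coupon_rate / m = 2.100000
Periods per year m = 1; per-period yield y/m = 0.074000
Number of cashflows N = 5
Cashflows (t years, CF_t, discount factor 1/(1+y/m)^(m*t), PV):
  t = 1.0000: CF_t = 2.100000, DF = 0.931099, PV = 1.955307
  t = 2.0000: CF_t = 2.100000, DF = 0.866945, PV = 1.820584
  t = 3.0000: CF_t = 2.100000, DF = 0.807211, PV = 1.695143
  t = 4.0000: CF_t = 2.100000, DF = 0.751593, PV = 1.578346
  t = 5.0000: CF_t = 102.100000, DF = 0.699808, PV = 71.450346
Price P = sum_t PV_t = 78.499726
First compute Macaulay numerator sum_t t * PV_t:
  t * PV_t at t = 1.0000: 1.955307
  t * PV_t at t = 2.0000: 3.641168
  t * PV_t at t = 3.0000: 5.085430
  t * PV_t at t = 4.0000: 6.313383
  t * PV_t at t = 5.0000: 357.251729
Macaulay duration D = 374.247018 / 78.499726 = 4.767495
Modified duration = D / (1 + y/m) = 4.767495 / (1 + 0.074000) = 4.439008

Answer: Modified duration = 4.4390


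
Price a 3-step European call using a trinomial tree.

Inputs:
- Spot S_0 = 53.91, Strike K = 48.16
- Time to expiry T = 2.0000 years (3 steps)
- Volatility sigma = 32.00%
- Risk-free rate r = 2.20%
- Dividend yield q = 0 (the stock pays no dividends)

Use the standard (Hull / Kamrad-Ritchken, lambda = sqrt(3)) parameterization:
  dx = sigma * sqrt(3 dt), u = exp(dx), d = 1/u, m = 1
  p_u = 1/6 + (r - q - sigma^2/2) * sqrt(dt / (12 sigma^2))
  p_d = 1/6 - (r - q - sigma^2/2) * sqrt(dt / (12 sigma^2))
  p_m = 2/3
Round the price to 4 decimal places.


dt = T/N = 0.666667; dx = sigma*sqrt(3*dt) = 0.452548
u = exp(dx) = 1.572314; d = 1/u = 0.636005
p_u = 0.145159, p_m = 0.666667, p_d = 0.188174
Discount per step: exp(-r*dt) = 0.985440
Stock lattice S(k, j) with j the centered position index:
  k=0: S(0,+0) = 53.9100
  k=1: S(1,-1) = 34.2870; S(1,+0) = 53.9100; S(1,+1) = 84.7634
  k=2: S(2,-2) = 21.8067; S(2,-1) = 34.2870; S(2,+0) = 53.9100; S(2,+1) = 84.7634; S(2,+2) = 133.2747
  k=3: S(3,-3) = 13.8692; S(3,-2) = 21.8067; S(3,-1) = 34.2870; S(3,+0) = 53.9100; S(3,+1) = 84.7634; S(3,+2) = 133.2747; S(3,+3) = 209.5497
Terminal payoffs V(N, j) = max(S_T - K, 0):
  V(3,-3) = 0.000000; V(3,-2) = 0.000000; V(3,-1) = 0.000000; V(3,+0) = 5.750000; V(3,+1) = 36.603441; V(3,+2) = 85.114734; V(3,+3) = 161.389714
Backward induction: V(k, j) = exp(-r*dt) * [p_u * V(k+1, j+1) + p_m * V(k+1, j) + p_d * V(k+1, j-1)]
  V(2,-2) = exp(-r*dt) * [p_u*0.000000 + p_m*0.000000 + p_d*0.000000] = 0.000000
  V(2,-1) = exp(-r*dt) * [p_u*5.750000 + p_m*0.000000 + p_d*0.000000] = 0.822511
  V(2,+0) = exp(-r*dt) * [p_u*36.603441 + p_m*5.750000 + p_d*0.000000] = 9.013474
  V(2,+1) = exp(-r*dt) * [p_u*85.114734 + p_m*36.603441 + p_d*5.750000] = 37.288524
  V(2,+2) = exp(-r*dt) * [p_u*161.389714 + p_m*85.114734 + p_d*36.603441] = 85.790599
  V(1,-1) = exp(-r*dt) * [p_u*9.013474 + p_m*0.822511 + p_d*0.000000] = 1.829693
  V(1,+0) = exp(-r*dt) * [p_u*37.288524 + p_m*9.013474 + p_d*0.822511] = 11.407967
  V(1,+1) = exp(-r*dt) * [p_u*85.790599 + p_m*37.288524 + p_d*9.013474] = 38.440438
  V(0,+0) = exp(-r*dt) * [p_u*38.440438 + p_m*11.407967 + p_d*1.829693] = 13.332597

Answer: Price = V(0,0) = 13.3326


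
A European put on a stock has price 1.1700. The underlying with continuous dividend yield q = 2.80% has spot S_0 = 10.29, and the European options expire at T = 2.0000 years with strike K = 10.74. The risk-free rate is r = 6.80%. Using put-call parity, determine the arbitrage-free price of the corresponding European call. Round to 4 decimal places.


Put-call parity: C - P = S_0 * exp(-qT) - K * exp(-rT).
S_0 * exp(-qT) = 10.2900 * 0.94553914 = 9.72959771
K * exp(-rT) = 10.7400 * 0.87284263 = 9.37432987
C = P + S*exp(-qT) - K*exp(-rT)
C = 1.1700 + 9.72959771 - 9.37432987 = 1.5253

Answer: Call price = 1.5253


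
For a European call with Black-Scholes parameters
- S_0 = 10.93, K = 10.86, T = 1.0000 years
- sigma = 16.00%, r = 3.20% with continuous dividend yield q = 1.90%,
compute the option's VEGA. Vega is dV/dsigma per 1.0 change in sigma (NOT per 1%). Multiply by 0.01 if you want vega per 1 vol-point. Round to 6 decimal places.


Answer: Vega = 4.192472

Derivation:
d1 = 0.2014061730; d2 = 0.0414061730
phi(d1) = 0.3909323482; exp(-qT) = 0.9811793622; exp(-rT) = 0.9685065821
Vega = S * exp(-qT) * phi(d1) * sqrt(T) = 10.9300 * 0.9811793622 * 0.3909323482 * 1.0000000000 = 4.192472


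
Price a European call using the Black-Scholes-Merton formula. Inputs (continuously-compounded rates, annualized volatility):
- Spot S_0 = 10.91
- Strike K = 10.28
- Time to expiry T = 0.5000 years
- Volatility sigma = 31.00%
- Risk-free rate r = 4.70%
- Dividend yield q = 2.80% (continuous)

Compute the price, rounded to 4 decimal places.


Answer: Price = 1.3106

Derivation:
d1 = (ln(S/K) + (r - q + 0.5*sigma^2) * T) / (sigma * sqrt(T)) = 0.42428478
d2 = d1 - sigma * sqrt(T) = 0.20508168
exp(-rT) = 0.97677397; exp(-qT) = 0.98609754
C = S_0 * exp(-qT) * N(d1) - K * exp(-rT) * N(d2)
N(d1) = 0.66432093; N(d2) = 0.58124584
C = 10.9100 * 0.98609754 * 0.66432093 - 10.2800 * 0.97677397 * 0.58124584 = 1.3106


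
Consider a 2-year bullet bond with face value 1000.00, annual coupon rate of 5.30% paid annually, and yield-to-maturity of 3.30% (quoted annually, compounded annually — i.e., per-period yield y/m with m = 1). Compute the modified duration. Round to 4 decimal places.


Coupon per period c = face * coupon_rate / m = 53.000000
Periods per year m = 1; per-period yield y/m = 0.033000
Number of cashflows N = 2
Cashflows (t years, CF_t, discount factor 1/(1+y/m)^(m*t), PV):
  t = 1.0000: CF_t = 53.000000, DF = 0.968054, PV = 51.306873
  t = 2.0000: CF_t = 1053.000000, DF = 0.937129, PV = 986.796790
Price P = sum_t PV_t = 1038.103663
First compute Macaulay numerator sum_t t * PV_t:
  t * PV_t at t = 1.0000: 51.306873
  t * PV_t at t = 2.0000: 1973.593580
Macaulay duration D = 2024.900453 / 1038.103663 = 1.950576
Modified duration = D / (1 + y/m) = 1.950576 / (1 + 0.033000) = 1.888264

Answer: Modified duration = 1.8883


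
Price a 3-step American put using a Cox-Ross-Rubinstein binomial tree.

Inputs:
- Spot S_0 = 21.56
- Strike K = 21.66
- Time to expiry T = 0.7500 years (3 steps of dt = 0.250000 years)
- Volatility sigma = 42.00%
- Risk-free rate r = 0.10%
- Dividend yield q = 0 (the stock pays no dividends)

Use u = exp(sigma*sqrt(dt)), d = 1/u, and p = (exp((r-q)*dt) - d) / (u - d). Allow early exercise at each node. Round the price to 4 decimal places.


Answer: Price = V(0,0) = 3.4209

Derivation:
dt = T/N = 0.250000
u = exp(sigma*sqrt(dt)) = 1.233678; d = 1/u = 0.810584
p = (exp((r-q)*dt) - d) / (u - d) = 0.448283
Discount per step: exp(-r*dt) = 0.999750
Stock lattice S(k, i) with i counting down-moves:
  k=0: S(0,0) = 21.5600
  k=1: S(1,0) = 26.5981; S(1,1) = 17.4762
  k=2: S(2,0) = 32.8135; S(2,1) = 21.5600; S(2,2) = 14.1659
  k=3: S(3,0) = 40.4813; S(3,1) = 26.5981; S(3,2) = 17.4762; S(3,3) = 11.4827
Terminal payoffs V(N, i) = max(K - S_T, 0):
  V(3,0) = 0.000000; V(3,1) = 0.000000; V(3,2) = 4.183804; V(3,3) = 10.177321
Backward induction: V(k, i) = exp(-r*dt) * [p * V(k+1, i) + (1-p) * V(k+1, i+1)]; then take max(V_cont, immediate exercise) for American.
  V(2,0) = exp(-r*dt) * [p*0.000000 + (1-p)*0.000000] = 0.000000; exercise = 0.000000; V(2,0) = max -> 0.000000
  V(2,1) = exp(-r*dt) * [p*0.000000 + (1-p)*4.183804] = 2.307698; exercise = 0.100000; V(2,1) = max -> 2.307698
  V(2,2) = exp(-r*dt) * [p*4.183804 + (1-p)*10.177321] = 7.488656; exercise = 7.494071; V(2,2) = max -> 7.494071
  V(1,0) = exp(-r*dt) * [p*0.000000 + (1-p)*2.307698] = 1.272878; exercise = 0.000000; V(1,0) = max -> 1.272878
  V(1,1) = exp(-r*dt) * [p*2.307698 + (1-p)*7.494071] = 5.167816; exercise = 4.183804; V(1,1) = max -> 5.167816
  V(0,0) = exp(-r*dt) * [p*1.272878 + (1-p)*5.167816] = 3.420926; exercise = 0.100000; V(0,0) = max -> 3.420926


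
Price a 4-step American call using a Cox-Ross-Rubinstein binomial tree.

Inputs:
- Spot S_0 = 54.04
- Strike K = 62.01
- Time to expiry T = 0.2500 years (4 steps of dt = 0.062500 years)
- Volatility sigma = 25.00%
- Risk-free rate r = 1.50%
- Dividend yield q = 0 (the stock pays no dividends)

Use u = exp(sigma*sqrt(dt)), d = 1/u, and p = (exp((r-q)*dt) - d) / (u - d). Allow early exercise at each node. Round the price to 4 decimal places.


dt = T/N = 0.062500
u = exp(sigma*sqrt(dt)) = 1.064494; d = 1/u = 0.939413
p = (exp((r-q)*dt) - d) / (u - d) = 0.491879
Discount per step: exp(-r*dt) = 0.999063
Stock lattice S(k, i) with i counting down-moves:
  k=0: S(0,0) = 54.0400
  k=1: S(1,0) = 57.5253; S(1,1) = 50.7659
  k=2: S(2,0) = 61.2353; S(2,1) = 54.0400; S(2,2) = 47.6901
  k=3: S(3,0) = 65.1847; S(3,1) = 57.5253; S(3,2) = 50.7659; S(3,3) = 44.8007
  k=4: S(4,0) = 69.3887; S(4,1) = 61.2353; S(4,2) = 54.0400; S(4,3) = 47.6901; S(4,4) = 42.0864
Terminal payoffs V(N, i) = max(S_T - K, 0):
  V(4,0) = 7.378734; V(4,1) = 0.000000; V(4,2) = 0.000000; V(4,3) = 0.000000; V(4,4) = 0.000000
Backward induction: V(k, i) = exp(-r*dt) * [p * V(k+1, i) + (1-p) * V(k+1, i+1)]; then take max(V_cont, immediate exercise) for American.
  V(3,0) = exp(-r*dt) * [p*7.378734 + (1-p)*0.000000] = 3.626041; exercise = 3.174683; V(3,0) = max -> 3.626041
  V(3,1) = exp(-r*dt) * [p*0.000000 + (1-p)*0.000000] = 0.000000; exercise = 0.000000; V(3,1) = max -> 0.000000
  V(3,2) = exp(-r*dt) * [p*0.000000 + (1-p)*0.000000] = 0.000000; exercise = 0.000000; V(3,2) = max -> 0.000000
  V(3,3) = exp(-r*dt) * [p*0.000000 + (1-p)*0.000000] = 0.000000; exercise = 0.000000; V(3,3) = max -> 0.000000
  V(2,0) = exp(-r*dt) * [p*3.626041 + (1-p)*0.000000] = 1.781901; exercise = 0.000000; V(2,0) = max -> 1.781901
  V(2,1) = exp(-r*dt) * [p*0.000000 + (1-p)*0.000000] = 0.000000; exercise = 0.000000; V(2,1) = max -> 0.000000
  V(2,2) = exp(-r*dt) * [p*0.000000 + (1-p)*0.000000] = 0.000000; exercise = 0.000000; V(2,2) = max -> 0.000000
  V(1,0) = exp(-r*dt) * [p*1.781901 + (1-p)*0.000000] = 0.875658; exercise = 0.000000; V(1,0) = max -> 0.875658
  V(1,1) = exp(-r*dt) * [p*0.000000 + (1-p)*0.000000] = 0.000000; exercise = 0.000000; V(1,1) = max -> 0.000000
  V(0,0) = exp(-r*dt) * [p*0.875658 + (1-p)*0.000000] = 0.430314; exercise = 0.000000; V(0,0) = max -> 0.430314

Answer: Price = V(0,0) = 0.4303


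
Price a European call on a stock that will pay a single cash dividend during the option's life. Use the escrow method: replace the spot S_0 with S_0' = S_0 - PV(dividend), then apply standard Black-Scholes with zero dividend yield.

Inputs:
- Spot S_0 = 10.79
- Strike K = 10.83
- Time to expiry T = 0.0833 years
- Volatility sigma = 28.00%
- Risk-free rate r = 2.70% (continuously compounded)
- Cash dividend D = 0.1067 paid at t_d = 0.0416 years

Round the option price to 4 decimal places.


Answer: Price = 0.2886

Derivation:
PV(D) = D * exp(-r * t_d) = 0.1067 * 0.99887743 = 0.10658022
S_0' = S_0 - PV(D) = 10.7900 - 0.10658022 = 10.68341978
d1 = (ln(S_0'/K) + (r + sigma^2/2)*T) / (sigma*sqrt(T)) = -0.10038766
d2 = d1 - sigma*sqrt(T) = -0.18120053
exp(-rT) = 0.99775343
N(d1) = 0.46001828; N(d2) = 0.42810509
C = S_0' * N(d1) - K * exp(-rT) * N(d2) = 10.68341978 * 0.46001828 - 10.8300 * 0.99775343 * 0.42810509 = 0.2886


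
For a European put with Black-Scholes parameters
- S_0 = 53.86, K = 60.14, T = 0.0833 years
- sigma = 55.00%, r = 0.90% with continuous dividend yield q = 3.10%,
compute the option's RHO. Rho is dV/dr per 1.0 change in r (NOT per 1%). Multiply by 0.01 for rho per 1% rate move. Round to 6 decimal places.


d1 = -0.6269424021; d2 = -0.7856819686
phi(d1) = 0.3277622041; exp(-qT) = 0.9974210313; exp(-rT) = 0.9992505810
N(-d2) = 0.7839730853
Rho = -K*T*exp(-rT)*N(-d2) = -60.1400 * 0.0833 * 0.9992505810 * 0.7839730853 = -3.924497

Answer: Rho = -3.924497


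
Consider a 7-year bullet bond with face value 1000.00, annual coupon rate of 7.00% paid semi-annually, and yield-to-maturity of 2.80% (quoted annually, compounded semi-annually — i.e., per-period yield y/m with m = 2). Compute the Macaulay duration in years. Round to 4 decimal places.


Coupon per period c = face * coupon_rate / m = 35.000000
Periods per year m = 2; per-period yield y/m = 0.014000
Number of cashflows N = 14
Cashflows (t years, CF_t, discount factor 1/(1+y/m)^(m*t), PV):
  t = 0.5000: CF_t = 35.000000, DF = 0.986193, PV = 34.516765
  t = 1.0000: CF_t = 35.000000, DF = 0.972577, PV = 34.040202
  t = 1.5000: CF_t = 35.000000, DF = 0.959149, PV = 33.570219
  t = 2.0000: CF_t = 35.000000, DF = 0.945906, PV = 33.106725
  t = 2.5000: CF_t = 35.000000, DF = 0.932847, PV = 32.649630
  t = 3.0000: CF_t = 35.000000, DF = 0.919967, PV = 32.198847
  t = 3.5000: CF_t = 35.000000, DF = 0.907265, PV = 31.754287
  t = 4.0000: CF_t = 35.000000, DF = 0.894739, PV = 31.315864
  t = 4.5000: CF_t = 35.000000, DF = 0.882386, PV = 30.883495
  t = 5.0000: CF_t = 35.000000, DF = 0.870203, PV = 30.457096
  t = 5.5000: CF_t = 35.000000, DF = 0.858188, PV = 30.036584
  t = 6.0000: CF_t = 35.000000, DF = 0.846339, PV = 29.621878
  t = 6.5000: CF_t = 35.000000, DF = 0.834654, PV = 29.212897
  t = 7.0000: CF_t = 1035.000000, DF = 0.823130, PV = 851.939942
Price P = sum_t PV_t = 1265.304432
Macaulay numerator sum_t t * PV_t:
  t * PV_t at t = 0.5000: 17.258383
  t * PV_t at t = 1.0000: 34.040202
  t * PV_t at t = 1.5000: 50.355329
  t * PV_t at t = 2.0000: 66.213450
  t * PV_t at t = 2.5000: 81.624076
  t * PV_t at t = 3.0000: 96.596540
  t * PV_t at t = 3.5000: 111.140003
  t * PV_t at t = 4.0000: 125.263458
  t * PV_t at t = 4.5000: 138.975730
  t * PV_t at t = 5.0000: 152.285481
  t * PV_t at t = 5.5000: 165.201212
  t * PV_t at t = 6.0000: 177.731266
  t * PV_t at t = 6.5000: 189.883831
  t * PV_t at t = 7.0000: 5963.579592
Macaulay duration D = (sum_t t * PV_t) / P = 7370.148552 / 1265.304432 = 5.824803

Answer: Macaulay duration = 5.8248 years


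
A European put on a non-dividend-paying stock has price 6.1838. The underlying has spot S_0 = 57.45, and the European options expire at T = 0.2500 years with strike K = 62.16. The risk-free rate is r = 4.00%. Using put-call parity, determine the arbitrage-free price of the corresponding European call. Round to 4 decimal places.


Put-call parity: C - P = S_0 * exp(-qT) - K * exp(-rT).
S_0 * exp(-qT) = 57.4500 * 1.00000000 = 57.45000000
K * exp(-rT) = 62.1600 * 0.99004983 = 61.54149767
C = P + S*exp(-qT) - K*exp(-rT)
C = 6.1838 + 57.45000000 - 61.54149767 = 2.0923

Answer: Call price = 2.0923


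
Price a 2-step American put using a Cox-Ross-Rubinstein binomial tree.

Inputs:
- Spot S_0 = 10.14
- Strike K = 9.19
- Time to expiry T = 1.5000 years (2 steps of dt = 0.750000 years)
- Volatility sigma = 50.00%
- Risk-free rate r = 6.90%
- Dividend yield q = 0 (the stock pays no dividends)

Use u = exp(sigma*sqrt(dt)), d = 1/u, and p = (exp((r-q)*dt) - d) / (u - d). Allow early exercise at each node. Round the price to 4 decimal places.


dt = T/N = 0.750000
u = exp(sigma*sqrt(dt)) = 1.541896; d = 1/u = 0.648552
p = (exp((r-q)*dt) - d) / (u - d) = 0.452861
Discount per step: exp(-r*dt) = 0.949566
Stock lattice S(k, i) with i counting down-moves:
  k=0: S(0,0) = 10.1400
  k=1: S(1,0) = 15.6348; S(1,1) = 6.5763
  k=2: S(2,0) = 24.1073; S(2,1) = 10.1400; S(2,2) = 4.2651
Terminal payoffs V(N, i) = max(K - S_T, 0):
  V(2,0) = 0.000000; V(2,1) = 0.000000; V(2,2) = 4.924913
Backward induction: V(k, i) = exp(-r*dt) * [p * V(k+1, i) + (1-p) * V(k+1, i+1)]; then take max(V_cont, immediate exercise) for American.
  V(1,0) = exp(-r*dt) * [p*0.000000 + (1-p)*0.000000] = 0.000000; exercise = 0.000000; V(1,0) = max -> 0.000000
  V(1,1) = exp(-r*dt) * [p*0.000000 + (1-p)*4.924913] = 2.558714; exercise = 2.613680; V(1,1) = max -> 2.613680
  V(0,0) = exp(-r*dt) * [p*0.000000 + (1-p)*2.613680] = 1.357924; exercise = 0.000000; V(0,0) = max -> 1.357924

Answer: Price = V(0,0) = 1.3579


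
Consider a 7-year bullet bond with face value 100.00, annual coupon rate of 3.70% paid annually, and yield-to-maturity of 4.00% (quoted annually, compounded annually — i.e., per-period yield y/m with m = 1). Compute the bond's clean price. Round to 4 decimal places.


Coupon per period c = face * coupon_rate / m = 3.700000
Periods per year m = 1; per-period yield y/m = 0.040000
Number of cashflows N = 7
Cashflows (t years, CF_t, discount factor 1/(1+y/m)^(m*t), PV):
  t = 1.0000: CF_t = 3.700000, DF = 0.961538, PV = 3.557692
  t = 2.0000: CF_t = 3.700000, DF = 0.924556, PV = 3.420858
  t = 3.0000: CF_t = 3.700000, DF = 0.888996, PV = 3.289287
  t = 4.0000: CF_t = 3.700000, DF = 0.854804, PV = 3.162776
  t = 5.0000: CF_t = 3.700000, DF = 0.821927, PV = 3.041130
  t = 6.0000: CF_t = 3.700000, DF = 0.790315, PV = 2.924164
  t = 7.0000: CF_t = 103.700000, DF = 0.759918, PV = 78.803477
Price P = sum_t PV_t = 98.199384

Answer: Price = 98.1994


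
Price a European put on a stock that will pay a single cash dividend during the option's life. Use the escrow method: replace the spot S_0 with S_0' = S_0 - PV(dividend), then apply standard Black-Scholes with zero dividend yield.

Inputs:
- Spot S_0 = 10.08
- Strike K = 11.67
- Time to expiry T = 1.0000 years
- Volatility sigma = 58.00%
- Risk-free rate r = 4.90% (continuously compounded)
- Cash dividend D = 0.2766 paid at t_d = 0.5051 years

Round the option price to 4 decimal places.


Answer: Price = 3.0912

Derivation:
PV(D) = D * exp(-r * t_d) = 0.2766 * 0.97555387 = 0.26983820
S_0' = S_0 - PV(D) = 10.0800 - 0.26983820 = 9.81016180
d1 = (ln(S_0'/K) + (r + sigma^2/2)*T) / (sigma*sqrt(T)) = 0.07516779
d2 = d1 - sigma*sqrt(T) = -0.50483221
exp(-rT) = 0.95218113
N(-d1) = 0.47004060; N(-d2) = 0.69316165
P = K * exp(-rT) * N(-d2) - S_0' * N(-d1) = 11.6700 * 0.95218113 * 0.69316165 - 9.81016180 * 0.47004060 = 3.0912


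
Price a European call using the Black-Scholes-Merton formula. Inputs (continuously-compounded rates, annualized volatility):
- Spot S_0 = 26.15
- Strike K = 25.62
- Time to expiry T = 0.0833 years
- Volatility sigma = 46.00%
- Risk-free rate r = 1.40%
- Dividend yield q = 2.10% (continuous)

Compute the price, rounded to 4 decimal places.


d1 = (ln(S/K) + (r - q + 0.5*sigma^2) * T) / (sigma * sqrt(T)) = 0.21621775
d2 = d1 - sigma * sqrt(T) = 0.08345375
exp(-rT) = 0.99883448; exp(-qT) = 0.99825223
C = S_0 * exp(-qT) * N(d1) - K * exp(-rT) * N(d2)
N(d1) = 0.58559099; N(d2) = 0.53325463
C = 26.1500 * 0.99825223 * 0.58559099 - 25.6200 * 0.99883448 * 0.53325463 = 1.6404

Answer: Price = 1.6404


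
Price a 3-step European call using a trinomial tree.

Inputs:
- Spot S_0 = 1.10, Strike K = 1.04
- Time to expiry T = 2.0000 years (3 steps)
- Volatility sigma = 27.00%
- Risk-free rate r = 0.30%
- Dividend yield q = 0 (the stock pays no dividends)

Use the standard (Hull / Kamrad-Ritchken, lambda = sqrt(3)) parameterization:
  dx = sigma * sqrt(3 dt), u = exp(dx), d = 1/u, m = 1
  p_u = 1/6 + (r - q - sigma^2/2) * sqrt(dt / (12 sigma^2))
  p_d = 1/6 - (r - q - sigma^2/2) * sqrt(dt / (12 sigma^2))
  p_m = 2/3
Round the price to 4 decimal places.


dt = T/N = 0.666667; dx = sigma*sqrt(3*dt) = 0.381838
u = exp(dx) = 1.464974; d = 1/u = 0.682606
p_u = 0.137466, p_m = 0.666667, p_d = 0.195868
Discount per step: exp(-r*dt) = 0.998002
Stock lattice S(k, j) with j the centered position index:
  k=0: S(0,+0) = 1.1000
  k=1: S(1,-1) = 0.7509; S(1,+0) = 1.1000; S(1,+1) = 1.6115
  k=2: S(2,-2) = 0.5125; S(2,-1) = 0.7509; S(2,+0) = 1.1000; S(2,+1) = 1.6115; S(2,+2) = 2.3608
  k=3: S(3,-3) = 0.3499; S(3,-2) = 0.5125; S(3,-1) = 0.7509; S(3,+0) = 1.1000; S(3,+1) = 1.6115; S(3,+2) = 2.3608; S(3,+3) = 3.4585
Terminal payoffs V(N, j) = max(S_T - K, 0):
  V(3,-3) = 0.000000; V(3,-2) = 0.000000; V(3,-1) = 0.000000; V(3,+0) = 0.060000; V(3,+1) = 0.571472; V(3,+2) = 1.320764; V(3,+3) = 2.418459
Backward induction: V(k, j) = exp(-r*dt) * [p_u * V(k+1, j+1) + p_m * V(k+1, j) + p_d * V(k+1, j-1)]
  V(2,-2) = exp(-r*dt) * [p_u*0.000000 + p_m*0.000000 + p_d*0.000000] = 0.000000
  V(2,-1) = exp(-r*dt) * [p_u*0.060000 + p_m*0.000000 + p_d*0.000000] = 0.008231
  V(2,+0) = exp(-r*dt) * [p_u*0.571472 + p_m*0.060000 + p_d*0.000000] = 0.118321
  V(2,+1) = exp(-r*dt) * [p_u*1.320764 + p_m*0.571472 + p_d*0.060000] = 0.573146
  V(2,+2) = exp(-r*dt) * [p_u*2.418459 + p_m*1.320764 + p_d*0.571472] = 1.322251
  V(1,-1) = exp(-r*dt) * [p_u*0.118321 + p_m*0.008231 + p_d*0.000000] = 0.021709
  V(1,+0) = exp(-r*dt) * [p_u*0.573146 + p_m*0.118321 + p_d*0.008231] = 0.158963
  V(1,+1) = exp(-r*dt) * [p_u*1.322251 + p_m*0.573146 + p_d*0.118321] = 0.585864
  V(0,+0) = exp(-r*dt) * [p_u*0.585864 + p_m*0.158963 + p_d*0.021709] = 0.190382

Answer: Price = V(0,0) = 0.1904


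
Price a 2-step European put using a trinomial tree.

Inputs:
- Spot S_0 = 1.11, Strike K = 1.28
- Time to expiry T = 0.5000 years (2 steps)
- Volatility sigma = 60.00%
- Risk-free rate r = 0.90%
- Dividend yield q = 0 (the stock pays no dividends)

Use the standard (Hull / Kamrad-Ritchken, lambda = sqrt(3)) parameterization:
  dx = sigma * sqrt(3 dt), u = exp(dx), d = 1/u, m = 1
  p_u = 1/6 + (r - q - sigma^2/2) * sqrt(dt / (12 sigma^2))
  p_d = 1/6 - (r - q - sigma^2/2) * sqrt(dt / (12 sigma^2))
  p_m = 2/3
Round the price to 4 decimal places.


dt = T/N = 0.250000; dx = sigma*sqrt(3*dt) = 0.519615
u = exp(dx) = 1.681381; d = 1/u = 0.594749
p_u = 0.125530, p_m = 0.666667, p_d = 0.207803
Discount per step: exp(-r*dt) = 0.997753
Stock lattice S(k, j) with j the centered position index:
  k=0: S(0,+0) = 1.1100
  k=1: S(1,-1) = 0.6602; S(1,+0) = 1.1100; S(1,+1) = 1.8663
  k=2: S(2,-2) = 0.3926; S(2,-1) = 0.6602; S(2,+0) = 1.1100; S(2,+1) = 1.8663; S(2,+2) = 3.1380
Terminal payoffs V(N, j) = max(K - S_T, 0):
  V(2,-2) = 0.887363; V(2,-1) = 0.619828; V(2,+0) = 0.170000; V(2,+1) = 0.000000; V(2,+2) = 0.000000
Backward induction: V(k, j) = exp(-r*dt) * [p_u * V(k+1, j+1) + p_m * V(k+1, j) + p_d * V(k+1, j-1)]
  V(1,-1) = exp(-r*dt) * [p_u*0.170000 + p_m*0.619828 + p_d*0.887363] = 0.617565
  V(1,+0) = exp(-r*dt) * [p_u*0.000000 + p_m*0.170000 + p_d*0.619828] = 0.241591
  V(1,+1) = exp(-r*dt) * [p_u*0.000000 + p_m*0.000000 + p_d*0.170000] = 0.035247
  V(0,+0) = exp(-r*dt) * [p_u*0.035247 + p_m*0.241591 + p_d*0.617565] = 0.293157

Answer: Price = V(0,0) = 0.2932


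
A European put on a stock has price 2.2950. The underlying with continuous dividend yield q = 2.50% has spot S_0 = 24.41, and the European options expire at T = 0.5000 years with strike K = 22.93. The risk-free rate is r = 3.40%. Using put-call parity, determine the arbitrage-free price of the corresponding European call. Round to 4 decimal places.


Put-call parity: C - P = S_0 * exp(-qT) - K * exp(-rT).
S_0 * exp(-qT) = 24.4100 * 0.98757780 = 24.10677411
K * exp(-rT) = 22.9300 * 0.98314368 = 22.54348469
C = P + S*exp(-qT) - K*exp(-rT)
C = 2.2950 + 24.10677411 - 22.54348469 = 3.8583

Answer: Call price = 3.8583


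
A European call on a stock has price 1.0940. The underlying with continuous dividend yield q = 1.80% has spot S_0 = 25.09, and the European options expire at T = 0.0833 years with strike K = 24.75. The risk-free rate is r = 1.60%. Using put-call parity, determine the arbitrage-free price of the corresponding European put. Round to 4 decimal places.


Answer: Put price = 0.7586

Derivation:
Put-call parity: C - P = S_0 * exp(-qT) - K * exp(-rT).
S_0 * exp(-qT) = 25.0900 * 0.99850172 = 25.05240824
K * exp(-rT) = 24.7500 * 0.99866809 = 24.71703517
P = C - S*exp(-qT) + K*exp(-rT)
P = 1.0940 - 25.05240824 + 24.71703517 = 0.7586


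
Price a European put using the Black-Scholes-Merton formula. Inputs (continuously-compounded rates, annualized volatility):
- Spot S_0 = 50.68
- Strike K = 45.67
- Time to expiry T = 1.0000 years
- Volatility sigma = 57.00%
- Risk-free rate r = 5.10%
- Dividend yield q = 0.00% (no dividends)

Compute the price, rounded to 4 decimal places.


Answer: Price = 7.2901

Derivation:
d1 = (ln(S/K) + (r - q + 0.5*sigma^2) * T) / (sigma * sqrt(T)) = 0.55708724
d2 = d1 - sigma * sqrt(T) = -0.01291276
exp(-rT) = 0.95027867; exp(-qT) = 1.00000000
P = K * exp(-rT) * N(-d2) - S_0 * exp(-qT) * N(-d1)
N(-d1) = 0.28873391; N(-d2) = 0.50515130
P = 45.6700 * 0.95027867 * 0.50515130 - 50.6800 * 1.00000000 * 0.28873391 = 7.2901


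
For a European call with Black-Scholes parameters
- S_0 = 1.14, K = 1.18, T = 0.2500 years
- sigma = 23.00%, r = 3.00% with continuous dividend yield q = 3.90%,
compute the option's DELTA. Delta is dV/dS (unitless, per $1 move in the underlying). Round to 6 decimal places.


d1 = -0.2619450093; d2 = -0.3769450093
phi(d1) = 0.3854876483; exp(-qT) = 0.9902973771; exp(-rT) = 0.9925280548
N(d1) = 0.3966819192
Delta = exp(-qT) * N(d1) = 0.9902973771 * 0.3966819192 = 0.392833

Answer: Delta = 0.392833


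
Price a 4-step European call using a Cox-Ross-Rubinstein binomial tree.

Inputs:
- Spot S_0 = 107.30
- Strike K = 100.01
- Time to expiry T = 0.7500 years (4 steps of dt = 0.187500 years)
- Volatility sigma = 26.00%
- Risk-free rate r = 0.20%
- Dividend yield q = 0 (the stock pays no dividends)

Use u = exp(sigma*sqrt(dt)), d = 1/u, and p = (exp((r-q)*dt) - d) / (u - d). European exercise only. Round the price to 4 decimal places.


dt = T/N = 0.187500
u = exp(sigma*sqrt(dt)) = 1.119165; d = 1/u = 0.893523
p = (exp((r-q)*dt) - d) / (u - d) = 0.473546
Discount per step: exp(-r*dt) = 0.999625
Stock lattice S(k, i) with i counting down-moves:
  k=0: S(0,0) = 107.3000
  k=1: S(1,0) = 120.0865; S(1,1) = 95.8750
  k=2: S(2,0) = 134.3966; S(2,1) = 107.3000; S(2,2) = 85.6665
  k=3: S(3,0) = 150.4121; S(3,1) = 120.0865; S(3,2) = 95.8750; S(3,3) = 76.5450
  k=4: S(4,0) = 168.3360; S(4,1) = 134.3966; S(4,2) = 107.3000; S(4,3) = 85.6665; S(4,4) = 68.3947
Terminal payoffs V(N, i) = max(S_T - K, 0):
  V(4,0) = 68.325979; V(4,1) = 34.386617; V(4,2) = 7.290000; V(4,3) = 0.000000; V(4,4) = 0.000000
Backward induction: V(k, i) = exp(-r*dt) * [p * V(k+1, i) + (1-p) * V(k+1, i+1)].
  V(3,0) = exp(-r*dt) * [p*68.325979 + (1-p)*34.386617] = 50.439551
  V(3,1) = exp(-r*dt) * [p*34.386617 + (1-p)*7.290000] = 20.113953
  V(3,2) = exp(-r*dt) * [p*7.290000 + (1-p)*0.000000] = 3.450857
  V(3,3) = exp(-r*dt) * [p*0.000000 + (1-p)*0.000000] = 0.000000
  V(2,0) = exp(-r*dt) * [p*50.439551 + (1-p)*20.113953] = 34.461596
  V(2,1) = exp(-r*dt) * [p*20.113953 + (1-p)*3.450857] = 11.337349
  V(2,2) = exp(-r*dt) * [p*3.450857 + (1-p)*0.000000] = 1.633527
  V(1,0) = exp(-r*dt) * [p*34.461596 + (1-p)*11.337349] = 22.279389
  V(1,1) = exp(-r*dt) * [p*11.337349 + (1-p)*1.633527] = 6.226399
  V(0,0) = exp(-r*dt) * [p*22.279389 + (1-p)*6.226399] = 13.823045

Answer: Price = V(0,0) = 13.8230


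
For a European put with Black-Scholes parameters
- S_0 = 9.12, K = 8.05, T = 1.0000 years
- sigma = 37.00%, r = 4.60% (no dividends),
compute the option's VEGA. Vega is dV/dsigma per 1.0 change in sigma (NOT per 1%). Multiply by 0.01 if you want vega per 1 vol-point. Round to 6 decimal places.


Answer: Vega = 2.951978

Derivation:
d1 = 0.6466154396; d2 = 0.2766154396
phi(d1) = 0.3236818155; exp(-qT) = 1.0000000000; exp(-rT) = 0.9550419622
Vega = S * exp(-qT) * phi(d1) * sqrt(T) = 9.1200 * 1.0000000000 * 0.3236818155 * 1.0000000000 = 2.951978
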